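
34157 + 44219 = 78376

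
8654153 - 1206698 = 7447455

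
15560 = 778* 20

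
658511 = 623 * 1057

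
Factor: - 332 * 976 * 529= - 171412928 = - 2^6*23^2*61^1*83^1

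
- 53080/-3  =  53080/3 = 17693.33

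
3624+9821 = 13445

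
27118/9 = 3013 + 1/9 =3013.11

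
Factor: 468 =2^2*3^2* 13^1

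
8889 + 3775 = 12664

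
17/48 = 17/48 = 0.35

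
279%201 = 78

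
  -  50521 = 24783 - 75304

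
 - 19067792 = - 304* 62723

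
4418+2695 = 7113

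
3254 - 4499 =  - 1245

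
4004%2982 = 1022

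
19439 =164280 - 144841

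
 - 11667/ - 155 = 11667/155=75.27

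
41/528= 41/528   =  0.08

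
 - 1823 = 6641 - 8464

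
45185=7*6455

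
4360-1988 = 2372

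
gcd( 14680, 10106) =2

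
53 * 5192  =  275176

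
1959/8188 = 1959/8188= 0.24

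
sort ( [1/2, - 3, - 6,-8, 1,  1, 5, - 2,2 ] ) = [ - 8,  -  6, - 3,  -  2, 1/2,1, 1, 2, 5 ] 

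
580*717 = 415860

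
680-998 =-318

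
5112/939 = 1704/313= 5.44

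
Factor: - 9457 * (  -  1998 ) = 2^1 * 3^3*7^2*37^1 * 193^1 = 18895086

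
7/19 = 7/19 =0.37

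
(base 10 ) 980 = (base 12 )698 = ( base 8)1724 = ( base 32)UK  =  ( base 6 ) 4312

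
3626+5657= 9283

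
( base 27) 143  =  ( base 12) 5A0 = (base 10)840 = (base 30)S0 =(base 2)1101001000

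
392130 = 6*65355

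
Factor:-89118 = - 2^1*3^2*4951^1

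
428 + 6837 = 7265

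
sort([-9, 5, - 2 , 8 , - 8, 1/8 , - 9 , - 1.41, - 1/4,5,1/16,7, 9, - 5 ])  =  [ - 9, - 9,  -  8,-5, - 2, - 1.41, - 1/4, 1/16,1/8, 5,  5,7,8,  9] 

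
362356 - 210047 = 152309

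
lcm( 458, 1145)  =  2290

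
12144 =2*6072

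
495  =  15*33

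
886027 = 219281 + 666746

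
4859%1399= 662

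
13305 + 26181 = 39486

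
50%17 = 16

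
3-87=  - 84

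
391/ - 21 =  - 391/21 = - 18.62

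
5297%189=5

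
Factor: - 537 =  - 3^1 * 179^1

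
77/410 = 77/410 = 0.19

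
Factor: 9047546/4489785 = 2^1*3^( - 2)*5^ (-1 )*17^(-1)*67^1*251^1*269^1*5869^( - 1)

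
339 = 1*339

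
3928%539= 155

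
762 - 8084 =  - 7322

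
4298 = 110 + 4188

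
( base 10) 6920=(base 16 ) 1B08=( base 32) 6o8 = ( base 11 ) 5221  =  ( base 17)16g1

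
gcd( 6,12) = 6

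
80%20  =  0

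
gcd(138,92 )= 46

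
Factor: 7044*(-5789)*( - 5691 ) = 232065981756 = 2^2*3^2*7^2*271^1*587^1 * 827^1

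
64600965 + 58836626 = 123437591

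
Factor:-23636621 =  - 107^1*220903^1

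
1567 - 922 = 645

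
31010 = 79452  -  48442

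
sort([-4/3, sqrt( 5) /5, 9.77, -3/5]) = [ -4/3,-3/5, sqrt(5 )/5, 9.77] 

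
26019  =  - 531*(- 49 )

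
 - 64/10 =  - 32/5 = - 6.40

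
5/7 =5/7 = 0.71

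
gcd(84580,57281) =1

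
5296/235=22+126/235 = 22.54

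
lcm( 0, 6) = 0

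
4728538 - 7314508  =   - 2585970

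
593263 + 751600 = 1344863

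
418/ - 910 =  - 209/455 = - 0.46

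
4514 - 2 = 4512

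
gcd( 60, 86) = 2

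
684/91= 684/91 = 7.52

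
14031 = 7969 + 6062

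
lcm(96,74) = 3552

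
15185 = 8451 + 6734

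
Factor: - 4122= - 2^1*3^2 * 229^1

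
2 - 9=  - 7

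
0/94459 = 0  =  0.00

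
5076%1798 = 1480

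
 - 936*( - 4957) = 4639752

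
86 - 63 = 23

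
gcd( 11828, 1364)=4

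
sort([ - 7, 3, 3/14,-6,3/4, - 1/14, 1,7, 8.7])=[ - 7,- 6, - 1/14,3/14, 3/4, 1, 3, 7, 8.7]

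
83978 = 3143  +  80835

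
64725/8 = 64725/8= 8090.62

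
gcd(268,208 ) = 4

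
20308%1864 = 1668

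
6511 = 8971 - 2460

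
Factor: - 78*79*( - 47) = 289614 = 2^1*3^1 * 13^1*47^1*79^1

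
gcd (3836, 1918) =1918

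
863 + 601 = 1464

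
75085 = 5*15017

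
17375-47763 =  - 30388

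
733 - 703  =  30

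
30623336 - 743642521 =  - 713019185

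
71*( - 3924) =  - 278604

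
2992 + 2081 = 5073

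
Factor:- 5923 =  - 5923^1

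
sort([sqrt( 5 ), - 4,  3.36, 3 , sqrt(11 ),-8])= [ - 8, - 4,  sqrt (5),3,sqrt( 11 ), 3.36]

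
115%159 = 115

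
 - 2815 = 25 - 2840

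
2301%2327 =2301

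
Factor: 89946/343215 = 38/145 = 2^1*5^( - 1 )*19^1*29^(  -  1) 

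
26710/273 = 97+229/273  =  97.84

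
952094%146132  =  75302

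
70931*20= 1418620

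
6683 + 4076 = 10759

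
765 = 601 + 164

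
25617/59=434 + 11/59 = 434.19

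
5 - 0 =5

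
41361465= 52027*795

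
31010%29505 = 1505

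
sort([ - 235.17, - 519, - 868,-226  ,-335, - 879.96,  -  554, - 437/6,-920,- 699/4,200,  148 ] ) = [ -920, - 879.96,- 868,  -  554, - 519,-335 ,  -  235.17 , - 226,-699/4, - 437/6,148,200]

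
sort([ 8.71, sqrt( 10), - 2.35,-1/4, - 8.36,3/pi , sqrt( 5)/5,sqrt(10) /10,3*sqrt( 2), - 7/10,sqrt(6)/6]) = [ - 8.36, - 2.35, - 7/10, - 1/4, sqrt(10)/10,  sqrt ( 6 ) /6,sqrt( 5)/5,3/pi,sqrt(10 ),3*sqrt(2),8.71]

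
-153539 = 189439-342978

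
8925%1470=105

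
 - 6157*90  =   - 554130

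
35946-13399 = 22547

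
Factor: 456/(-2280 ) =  - 1/5 = - 5^( - 1) 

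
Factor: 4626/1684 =2^ ( - 1) * 3^2*257^1*421^( - 1) =2313/842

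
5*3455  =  17275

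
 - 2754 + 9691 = 6937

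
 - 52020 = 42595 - 94615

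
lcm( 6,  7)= 42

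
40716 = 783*52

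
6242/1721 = 3  +  1079/1721 = 3.63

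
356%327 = 29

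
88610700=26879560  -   - 61731140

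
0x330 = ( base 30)r6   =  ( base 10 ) 816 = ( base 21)1hi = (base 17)2E0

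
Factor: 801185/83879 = 5^1*7^1* 11^1 *37^( -1)*2081^1*2267^ (- 1 )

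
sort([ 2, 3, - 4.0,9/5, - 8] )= [ -8 , - 4.0,9/5, 2,3]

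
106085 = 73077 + 33008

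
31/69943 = 31/69943 = 0.00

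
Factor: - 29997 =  - 3^3*11^1*101^1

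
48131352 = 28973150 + 19158202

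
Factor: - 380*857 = -325660 = - 2^2*5^1*19^1*857^1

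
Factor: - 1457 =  - 31^1*47^1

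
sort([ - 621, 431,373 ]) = [-621, 373, 431]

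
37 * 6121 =226477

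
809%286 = 237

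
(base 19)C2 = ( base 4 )3212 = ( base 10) 230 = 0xE6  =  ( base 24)9e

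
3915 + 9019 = 12934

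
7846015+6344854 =14190869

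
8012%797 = 42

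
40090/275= 145 +43/55= 145.78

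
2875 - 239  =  2636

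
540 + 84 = 624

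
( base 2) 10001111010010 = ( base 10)9170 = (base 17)1EC7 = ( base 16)23d2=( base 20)12ia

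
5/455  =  1/91 = 0.01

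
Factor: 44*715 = 31460 = 2^2*5^1*11^2*13^1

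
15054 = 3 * 5018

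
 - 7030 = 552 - 7582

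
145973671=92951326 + 53022345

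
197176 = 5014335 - 4817159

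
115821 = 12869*9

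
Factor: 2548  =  2^2*7^2*13^1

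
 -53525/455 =-118 + 33/91 = -117.64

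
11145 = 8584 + 2561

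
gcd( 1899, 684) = 9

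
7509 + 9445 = 16954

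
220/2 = 110 = 110.00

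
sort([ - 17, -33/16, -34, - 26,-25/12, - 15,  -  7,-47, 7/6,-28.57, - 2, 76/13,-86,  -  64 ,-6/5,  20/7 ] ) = [ - 86 ,-64, - 47, - 34, - 28.57, - 26  , - 17, - 15,-7, - 25/12, -33/16,-2, - 6/5, 7/6, 20/7, 76/13]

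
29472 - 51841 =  - 22369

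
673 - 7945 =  - 7272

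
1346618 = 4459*302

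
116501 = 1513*77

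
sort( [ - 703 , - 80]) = [ - 703,-80]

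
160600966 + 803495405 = 964096371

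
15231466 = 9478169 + 5753297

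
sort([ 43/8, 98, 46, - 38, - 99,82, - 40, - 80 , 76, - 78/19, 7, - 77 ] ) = [ - 99,- 80, -77 , - 40, - 38, - 78/19, 43/8,7, 46, 76,82, 98]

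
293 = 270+23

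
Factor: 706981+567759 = 2^2 * 5^1*63737^1 = 1274740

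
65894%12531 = 3239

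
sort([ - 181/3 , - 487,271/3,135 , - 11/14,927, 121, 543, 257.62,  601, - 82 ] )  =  [ - 487,  -  82, - 181/3, - 11/14, 271/3, 121,135, 257.62 , 543 , 601 , 927]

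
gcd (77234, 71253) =1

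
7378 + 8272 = 15650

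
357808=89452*4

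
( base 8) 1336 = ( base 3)1000012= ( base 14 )3A6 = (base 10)734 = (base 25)149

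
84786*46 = 3900156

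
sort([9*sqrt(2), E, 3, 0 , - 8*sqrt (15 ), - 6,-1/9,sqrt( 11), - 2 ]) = [-8*sqrt( 15 ),-6, - 2, - 1/9, 0, E, 3  ,  sqrt(11 ) , 9*sqrt(2 ) ] 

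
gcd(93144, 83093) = 1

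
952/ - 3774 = -1 + 83/111 = -  0.25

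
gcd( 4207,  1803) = 601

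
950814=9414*101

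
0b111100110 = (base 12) 346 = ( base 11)402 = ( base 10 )486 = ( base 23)L3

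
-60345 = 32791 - 93136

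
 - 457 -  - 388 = - 69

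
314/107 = 314/107 =2.93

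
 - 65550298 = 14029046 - 79579344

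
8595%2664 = 603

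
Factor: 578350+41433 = 31^1*19993^1 = 619783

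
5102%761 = 536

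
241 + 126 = 367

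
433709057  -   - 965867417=1399576474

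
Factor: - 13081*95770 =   -  1252767370  =  -  2^1*5^1*61^1*103^1*127^1*157^1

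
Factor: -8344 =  - 2^3*7^1*149^1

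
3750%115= 70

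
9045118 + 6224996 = 15270114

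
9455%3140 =35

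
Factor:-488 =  - 2^3*61^1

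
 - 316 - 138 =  - 454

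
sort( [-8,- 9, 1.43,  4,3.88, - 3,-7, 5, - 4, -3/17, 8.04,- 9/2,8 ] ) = [ - 9, - 8, - 7,- 9/2,-4, - 3, - 3/17, 1.43, 3.88,4, 5, 8,  8.04 ]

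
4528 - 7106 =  - 2578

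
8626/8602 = 4313/4301 = 1.00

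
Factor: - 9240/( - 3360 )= 11/4 = 2^( - 2) * 11^1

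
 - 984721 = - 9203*107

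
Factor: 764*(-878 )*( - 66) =44272272 = 2^4* 3^1*11^1*191^1* 439^1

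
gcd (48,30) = 6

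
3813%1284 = 1245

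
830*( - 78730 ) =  - 65345900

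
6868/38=180 + 14/19 = 180.74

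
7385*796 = 5878460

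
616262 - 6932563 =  - 6316301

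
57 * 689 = 39273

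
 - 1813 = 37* (-49)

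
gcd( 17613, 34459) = 1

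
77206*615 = 47481690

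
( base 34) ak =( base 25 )ea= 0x168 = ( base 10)360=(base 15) 190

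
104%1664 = 104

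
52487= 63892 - 11405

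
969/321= 323/107= 3.02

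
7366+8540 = 15906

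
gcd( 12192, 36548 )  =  4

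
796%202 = 190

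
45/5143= 45/5143 = 0.01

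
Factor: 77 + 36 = 113 = 113^1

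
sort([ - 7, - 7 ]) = [ - 7 , - 7]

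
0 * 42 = 0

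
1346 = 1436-90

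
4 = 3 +1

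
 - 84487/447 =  - 84487/447= - 189.01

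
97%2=1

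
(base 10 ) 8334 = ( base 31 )8kq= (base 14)3074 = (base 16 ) 208E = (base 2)10000010001110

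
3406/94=36 + 11/47 = 36.23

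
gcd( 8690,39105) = 4345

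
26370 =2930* 9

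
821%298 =225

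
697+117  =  814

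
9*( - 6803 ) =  - 61227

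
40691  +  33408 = 74099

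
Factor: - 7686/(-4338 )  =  427/241= 7^1*61^1*241^( - 1)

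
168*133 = 22344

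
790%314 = 162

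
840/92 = 9+3/23 = 9.13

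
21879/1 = 21879 = 21879.00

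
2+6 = 8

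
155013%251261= 155013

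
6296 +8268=14564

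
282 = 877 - 595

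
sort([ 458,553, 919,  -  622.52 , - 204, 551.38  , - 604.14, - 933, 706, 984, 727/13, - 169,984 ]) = [ - 933,  -  622.52 , - 604.14, - 204, -169,727/13,458,551.38, 553,  706,  919,  984, 984 ] 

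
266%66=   2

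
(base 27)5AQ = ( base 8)7545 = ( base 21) 8je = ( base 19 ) AH8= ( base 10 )3941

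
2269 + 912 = 3181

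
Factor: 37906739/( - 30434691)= - 3^( -1 )*7^( - 1)* 13^1*1449271^( - 1 )*2915903^1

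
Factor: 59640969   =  3^1*19880323^1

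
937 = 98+839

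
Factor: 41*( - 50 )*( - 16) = 2^5*5^2*41^1= 32800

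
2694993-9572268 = - 6877275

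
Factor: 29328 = 2^4 * 3^1*13^1*47^1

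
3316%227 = 138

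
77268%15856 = 13844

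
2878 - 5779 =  - 2901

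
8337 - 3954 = 4383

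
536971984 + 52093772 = 589065756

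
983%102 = 65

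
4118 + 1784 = 5902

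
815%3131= 815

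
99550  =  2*49775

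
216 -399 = -183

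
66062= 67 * 986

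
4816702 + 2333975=7150677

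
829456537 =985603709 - 156147172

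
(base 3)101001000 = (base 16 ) 1c95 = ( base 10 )7317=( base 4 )1302111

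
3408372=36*94677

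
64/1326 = 32/663 = 0.05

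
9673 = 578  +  9095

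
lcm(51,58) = 2958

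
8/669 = 8/669 = 0.01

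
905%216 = 41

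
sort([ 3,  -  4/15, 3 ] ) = [ - 4/15, 3,  3 ] 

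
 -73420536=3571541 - 76992077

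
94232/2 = 47116 =47116.00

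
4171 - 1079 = 3092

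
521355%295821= 225534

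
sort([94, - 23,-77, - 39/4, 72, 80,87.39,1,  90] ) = [ - 77,- 23, - 39/4, 1,72  ,  80 , 87.39 , 90, 94 ]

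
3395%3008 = 387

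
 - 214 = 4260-4474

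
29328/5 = 29328/5 = 5865.60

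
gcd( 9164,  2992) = 4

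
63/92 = 63/92 = 0.68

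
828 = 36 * 23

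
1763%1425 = 338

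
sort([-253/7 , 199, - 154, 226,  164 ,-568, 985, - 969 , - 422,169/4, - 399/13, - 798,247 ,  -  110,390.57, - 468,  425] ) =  [ - 969  , - 798, - 568, - 468,-422, - 154, - 110, - 253/7, - 399/13, 169/4,164,199,226,247, 390.57,425,985 ]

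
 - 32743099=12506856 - 45249955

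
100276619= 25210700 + 75065919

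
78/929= 78/929= 0.08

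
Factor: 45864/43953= 2^3 * 3^1 * 23^( - 1) = 24/23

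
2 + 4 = 6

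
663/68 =39/4 = 9.75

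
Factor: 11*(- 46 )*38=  - 2^2*11^1*19^1*23^1  =  - 19228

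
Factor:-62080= - 2^7*5^1*97^1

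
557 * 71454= 39799878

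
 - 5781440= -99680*58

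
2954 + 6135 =9089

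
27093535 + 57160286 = 84253821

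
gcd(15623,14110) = 17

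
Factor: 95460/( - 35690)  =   - 2^1 * 3^1*37^1*83^( -1) = - 222/83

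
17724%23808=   17724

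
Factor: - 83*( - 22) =2^1* 11^1 * 83^1=1826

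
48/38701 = 48/38701 = 0.00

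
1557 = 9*173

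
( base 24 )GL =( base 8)625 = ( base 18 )149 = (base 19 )126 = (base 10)405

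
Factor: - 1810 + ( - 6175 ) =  - 5^1*1597^1 = - 7985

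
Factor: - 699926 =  - 2^1*349963^1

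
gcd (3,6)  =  3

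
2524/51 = 2524/51= 49.49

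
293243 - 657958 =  -364715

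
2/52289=2/52289=0.00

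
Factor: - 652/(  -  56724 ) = 1/87=3^( - 1 )*29^( - 1 )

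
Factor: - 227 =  - 227^1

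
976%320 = 16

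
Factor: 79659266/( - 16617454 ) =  - 39829633/8308727 =- 7^( - 1 ) * 23^ ( - 1) * 47^1*131^1 * 6469^1*51607^( - 1)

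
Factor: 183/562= 2^( - 1) *3^1*61^1*281^( - 1) 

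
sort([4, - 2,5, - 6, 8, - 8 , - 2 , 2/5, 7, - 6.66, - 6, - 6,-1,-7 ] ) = [ - 8, - 7 , - 6.66 , - 6, - 6 , - 6, - 2, - 2, - 1,2/5, 4, 5, 7, 8] 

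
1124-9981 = -8857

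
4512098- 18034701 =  - 13522603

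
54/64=27/32 = 0.84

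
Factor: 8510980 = 2^2* 5^1* 425549^1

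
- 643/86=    - 8 + 45/86=- 7.48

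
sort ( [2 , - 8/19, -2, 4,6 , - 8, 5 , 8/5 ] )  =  [- 8, - 2,-8/19, 8/5 , 2, 4 , 5,  6]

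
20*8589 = 171780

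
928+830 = 1758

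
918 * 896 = 822528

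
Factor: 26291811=3^1*7^1*13^1*193^1*499^1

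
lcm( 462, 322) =10626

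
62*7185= 445470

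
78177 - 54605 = 23572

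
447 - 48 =399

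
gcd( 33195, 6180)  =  15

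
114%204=114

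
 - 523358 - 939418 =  - 1462776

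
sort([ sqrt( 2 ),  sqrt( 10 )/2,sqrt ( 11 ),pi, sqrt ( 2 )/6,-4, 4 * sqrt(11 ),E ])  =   [ - 4,  sqrt( 2) /6,  sqrt( 2),sqrt( 10)/2, E, pi, sqrt(11 ),4* sqrt(11 ) ]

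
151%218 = 151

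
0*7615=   0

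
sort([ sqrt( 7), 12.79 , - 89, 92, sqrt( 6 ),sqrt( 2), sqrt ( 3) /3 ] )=[ - 89,  sqrt(3 ) /3 , sqrt( 2 ), sqrt( 6), sqrt( 7 ), 12.79, 92] 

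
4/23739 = 4/23739 = 0.00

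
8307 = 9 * 923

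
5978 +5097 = 11075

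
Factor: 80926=2^1*43^1*941^1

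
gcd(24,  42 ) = 6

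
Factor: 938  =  2^1 * 7^1 * 67^1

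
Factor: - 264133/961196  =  - 2^( - 2 )*103^(-1)*2333^ (  -  1 )*264133^1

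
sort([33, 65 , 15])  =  [15,33 , 65]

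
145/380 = 29/76 = 0.38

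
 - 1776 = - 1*1776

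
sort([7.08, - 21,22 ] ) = [-21,7.08,  22]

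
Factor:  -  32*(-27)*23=19872 = 2^5* 3^3*23^1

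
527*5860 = 3088220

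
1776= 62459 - 60683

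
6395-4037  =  2358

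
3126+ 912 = 4038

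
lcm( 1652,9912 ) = 9912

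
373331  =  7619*49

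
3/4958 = 3/4958 = 0.00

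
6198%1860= 618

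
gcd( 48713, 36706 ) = 1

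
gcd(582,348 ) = 6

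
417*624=260208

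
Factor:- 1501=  - 19^1*79^1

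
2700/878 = 3 +33/439 = 3.08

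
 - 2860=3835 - 6695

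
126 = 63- - 63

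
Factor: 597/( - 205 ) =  - 3^1*5^( - 1)*41^( - 1 )*199^1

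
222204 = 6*37034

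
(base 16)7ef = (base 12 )1213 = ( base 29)2C1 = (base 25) 366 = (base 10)2031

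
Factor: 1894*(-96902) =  - 183532388 = -2^2 * 13^1*947^1*3727^1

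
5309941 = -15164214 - -20474155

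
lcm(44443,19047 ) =133329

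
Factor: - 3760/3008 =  - 2^ ( - 2)*5^1 = - 5/4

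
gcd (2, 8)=2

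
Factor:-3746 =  - 2^1*1873^1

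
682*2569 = 1752058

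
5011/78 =64 + 19/78=64.24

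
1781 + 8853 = 10634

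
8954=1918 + 7036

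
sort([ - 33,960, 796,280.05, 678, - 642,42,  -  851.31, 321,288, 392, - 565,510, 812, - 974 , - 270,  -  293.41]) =[ - 974, - 851.31, - 642, - 565, - 293.41,  -  270,-33, 42, 280.05,288, 321,  392,510,678,796,812,960 ] 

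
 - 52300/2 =  -  26150 = -26150.00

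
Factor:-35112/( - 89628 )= 38/97= 2^1*19^1 * 97^( - 1)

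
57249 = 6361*9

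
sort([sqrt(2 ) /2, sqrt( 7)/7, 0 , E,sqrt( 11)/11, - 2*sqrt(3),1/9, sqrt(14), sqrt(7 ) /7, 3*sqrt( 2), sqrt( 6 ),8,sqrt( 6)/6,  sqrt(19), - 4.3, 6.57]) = [ - 4.3,- 2*sqrt( 3), 0, 1/9,sqrt(11)/11,sqrt(7)/7 , sqrt( 7)/7,sqrt( 6 )/6, sqrt (2) /2, sqrt (6 ), E,  sqrt(14), 3*sqrt( 2), sqrt ( 19 ), 6.57, 8] 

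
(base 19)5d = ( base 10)108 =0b1101100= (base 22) 4K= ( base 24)4C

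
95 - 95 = 0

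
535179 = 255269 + 279910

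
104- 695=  - 591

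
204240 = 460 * 444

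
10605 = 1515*7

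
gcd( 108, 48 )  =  12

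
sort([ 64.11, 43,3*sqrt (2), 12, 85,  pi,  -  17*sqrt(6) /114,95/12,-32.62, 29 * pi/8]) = [ - 32.62, - 17*sqrt(6)/114,pi, 3*sqrt( 2 ), 95/12,29* pi/8, 12, 43, 64.11, 85] 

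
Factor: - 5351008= - 2^5*13^1* 19^1*677^1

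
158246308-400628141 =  - 242381833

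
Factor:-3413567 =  - 3413567^1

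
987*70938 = 70015806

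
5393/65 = 82 + 63/65 = 82.97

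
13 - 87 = -74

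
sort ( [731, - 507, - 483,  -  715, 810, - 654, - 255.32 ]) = [-715 , - 654 , - 507, - 483 , - 255.32,731 , 810 ] 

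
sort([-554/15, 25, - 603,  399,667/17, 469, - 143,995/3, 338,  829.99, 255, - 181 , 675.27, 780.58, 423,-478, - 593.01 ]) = [ - 603, - 593.01, - 478,  -  181, - 143, - 554/15,  25, 667/17,255, 995/3, 338, 399, 423, 469, 675.27,780.58, 829.99]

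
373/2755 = 373/2755 = 0.14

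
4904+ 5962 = 10866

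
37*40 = 1480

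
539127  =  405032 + 134095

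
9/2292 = 3/764 = 0.00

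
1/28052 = 1/28052 = 0.00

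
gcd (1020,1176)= 12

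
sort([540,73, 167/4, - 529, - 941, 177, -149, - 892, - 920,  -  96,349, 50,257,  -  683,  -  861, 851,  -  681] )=[-941,  -  920, - 892,-861,-683,  -  681,  -  529, - 149, - 96, 167/4  ,  50,73 , 177,  257,  349,540,  851 ]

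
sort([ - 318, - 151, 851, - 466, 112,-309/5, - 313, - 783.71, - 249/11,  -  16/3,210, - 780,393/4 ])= [ - 783.71, - 780, - 466, - 318,-313,- 151,  -  309/5, - 249/11, - 16/3, 393/4, 112, 210 , 851 ]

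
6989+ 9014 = 16003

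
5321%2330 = 661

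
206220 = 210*982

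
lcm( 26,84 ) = 1092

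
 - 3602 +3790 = 188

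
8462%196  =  34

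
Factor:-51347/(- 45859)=11^(- 2 )*379^( - 1)*51347^1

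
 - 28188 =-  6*4698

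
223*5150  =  1148450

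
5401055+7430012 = 12831067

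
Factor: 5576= 2^3*17^1 * 41^1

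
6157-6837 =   -  680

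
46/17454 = 23/8727 = 0.00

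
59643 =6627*9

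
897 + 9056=9953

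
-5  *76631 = -383155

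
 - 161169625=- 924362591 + 763192966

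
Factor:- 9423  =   - 3^3*  349^1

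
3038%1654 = 1384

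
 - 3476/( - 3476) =1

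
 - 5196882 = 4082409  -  9279291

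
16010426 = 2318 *6907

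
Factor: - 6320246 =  - 2^1 * 89^1 * 35507^1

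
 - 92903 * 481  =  -44686343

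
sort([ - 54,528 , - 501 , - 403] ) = [ - 501, - 403, - 54,528] 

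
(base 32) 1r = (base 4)323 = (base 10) 59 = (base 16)3B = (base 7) 113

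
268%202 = 66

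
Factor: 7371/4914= 3/2 = 2^ ( - 1 )*3^1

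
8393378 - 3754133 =4639245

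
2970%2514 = 456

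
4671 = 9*519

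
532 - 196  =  336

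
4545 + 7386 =11931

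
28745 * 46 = 1322270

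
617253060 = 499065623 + 118187437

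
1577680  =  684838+892842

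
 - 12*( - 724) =8688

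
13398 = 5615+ 7783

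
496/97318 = 248/48659 =0.01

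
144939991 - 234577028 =-89637037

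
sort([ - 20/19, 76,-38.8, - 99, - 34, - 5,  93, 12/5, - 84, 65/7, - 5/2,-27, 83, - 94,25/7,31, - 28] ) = [ - 99 ,- 94, -84, - 38.8, - 34,  -  28, - 27, - 5, - 5/2, - 20/19, 12/5,25/7 , 65/7, 31, 76,  83, 93]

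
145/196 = 145/196 = 0.74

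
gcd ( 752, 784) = 16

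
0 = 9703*0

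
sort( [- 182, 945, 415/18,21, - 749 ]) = [ - 749, - 182,  21,415/18, 945 ] 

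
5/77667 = 5/77667 = 0.00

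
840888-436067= 404821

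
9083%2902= 377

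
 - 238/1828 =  - 119/914 = - 0.13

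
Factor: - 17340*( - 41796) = 2^4*3^6*5^1 * 17^2* 43^1 = 724742640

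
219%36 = 3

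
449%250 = 199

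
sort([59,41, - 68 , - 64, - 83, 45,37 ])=[  -  83, - 68, - 64, 37, 41,45, 59 ]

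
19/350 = 19/350  =  0.05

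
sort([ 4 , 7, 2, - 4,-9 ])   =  [ - 9, - 4 , 2,4,7 ]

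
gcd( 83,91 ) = 1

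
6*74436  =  446616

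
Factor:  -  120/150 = -2^2*5^( - 1) = - 4/5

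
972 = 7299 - 6327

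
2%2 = 0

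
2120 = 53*40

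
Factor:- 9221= -9221^1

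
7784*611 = 4756024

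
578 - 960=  - 382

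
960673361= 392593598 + 568079763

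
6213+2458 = 8671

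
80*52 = 4160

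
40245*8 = 321960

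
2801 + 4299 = 7100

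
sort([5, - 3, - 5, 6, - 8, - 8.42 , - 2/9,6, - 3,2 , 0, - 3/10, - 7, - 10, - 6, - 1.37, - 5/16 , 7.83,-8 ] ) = [ - 10, - 8.42, - 8, - 8,  -  7, - 6, - 5, - 3, - 3, - 1.37,-5/16,  -  3/10,  -  2/9, 0, 2,5,6 , 6,7.83 ]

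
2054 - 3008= -954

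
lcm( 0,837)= 0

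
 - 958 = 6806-7764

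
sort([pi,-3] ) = [ - 3 , pi] 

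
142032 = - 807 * ( - 176) 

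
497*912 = 453264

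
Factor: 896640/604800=3^( - 2 )  *  5^( - 1 )*7^( - 1 )*467^1=467/315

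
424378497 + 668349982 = 1092728479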